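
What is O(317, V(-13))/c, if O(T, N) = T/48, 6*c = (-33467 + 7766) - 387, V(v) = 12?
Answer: -317/208704 ≈ -0.0015189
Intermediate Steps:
c = -4348 (c = ((-33467 + 7766) - 387)/6 = (-25701 - 387)/6 = (⅙)*(-26088) = -4348)
O(T, N) = T/48 (O(T, N) = T*(1/48) = T/48)
O(317, V(-13))/c = ((1/48)*317)/(-4348) = (317/48)*(-1/4348) = -317/208704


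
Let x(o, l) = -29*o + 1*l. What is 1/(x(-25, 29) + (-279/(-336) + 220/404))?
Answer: 11312/8544801 ≈ 0.0013238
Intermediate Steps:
x(o, l) = l - 29*o (x(o, l) = -29*o + l = l - 29*o)
1/(x(-25, 29) + (-279/(-336) + 220/404)) = 1/((29 - 29*(-25)) + (-279/(-336) + 220/404)) = 1/((29 + 725) + (-279*(-1/336) + 220*(1/404))) = 1/(754 + (93/112 + 55/101)) = 1/(754 + 15553/11312) = 1/(8544801/11312) = 11312/8544801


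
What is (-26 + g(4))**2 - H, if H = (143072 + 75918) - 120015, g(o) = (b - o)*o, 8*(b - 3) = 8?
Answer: -98299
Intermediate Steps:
b = 4 (b = 3 + (1/8)*8 = 3 + 1 = 4)
g(o) = o*(4 - o) (g(o) = (4 - o)*o = o*(4 - o))
H = 98975 (H = 218990 - 120015 = 98975)
(-26 + g(4))**2 - H = (-26 + 4*(4 - 1*4))**2 - 1*98975 = (-26 + 4*(4 - 4))**2 - 98975 = (-26 + 4*0)**2 - 98975 = (-26 + 0)**2 - 98975 = (-26)**2 - 98975 = 676 - 98975 = -98299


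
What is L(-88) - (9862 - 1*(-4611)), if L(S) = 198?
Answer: -14275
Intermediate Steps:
L(-88) - (9862 - 1*(-4611)) = 198 - (9862 - 1*(-4611)) = 198 - (9862 + 4611) = 198 - 1*14473 = 198 - 14473 = -14275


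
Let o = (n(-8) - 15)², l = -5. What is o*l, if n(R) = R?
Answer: -2645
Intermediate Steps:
o = 529 (o = (-8 - 15)² = (-23)² = 529)
o*l = 529*(-5) = -2645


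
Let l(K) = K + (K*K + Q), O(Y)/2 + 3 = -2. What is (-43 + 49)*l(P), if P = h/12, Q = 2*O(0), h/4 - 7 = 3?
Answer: -100/3 ≈ -33.333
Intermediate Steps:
h = 40 (h = 28 + 4*3 = 28 + 12 = 40)
O(Y) = -10 (O(Y) = -6 + 2*(-2) = -6 - 4 = -10)
Q = -20 (Q = 2*(-10) = -20)
P = 10/3 (P = 40/12 = 40*(1/12) = 10/3 ≈ 3.3333)
l(K) = -20 + K + K**2 (l(K) = K + (K*K - 20) = K + (K**2 - 20) = K + (-20 + K**2) = -20 + K + K**2)
(-43 + 49)*l(P) = (-43 + 49)*(-20 + 10/3 + (10/3)**2) = 6*(-20 + 10/3 + 100/9) = 6*(-50/9) = -100/3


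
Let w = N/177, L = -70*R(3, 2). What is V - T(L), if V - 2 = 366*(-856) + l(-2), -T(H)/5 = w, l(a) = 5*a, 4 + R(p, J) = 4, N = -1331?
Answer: -55461463/177 ≈ -3.1334e+5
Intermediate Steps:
R(p, J) = 0 (R(p, J) = -4 + 4 = 0)
L = 0 (L = -70*0 = 0)
w = -1331/177 ≈ -7.5198
T(H) = 6655/177 (T(H) = -5*(-1331/177) = 6655/177)
V = -313304 (V = 2 + (366*(-856) + 5*(-2)) = 2 + (-313296 - 10) = 2 - 313306 = -313304)
V - T(L) = -313304 - 1*6655/177 = -313304 - 6655/177 = -55461463/177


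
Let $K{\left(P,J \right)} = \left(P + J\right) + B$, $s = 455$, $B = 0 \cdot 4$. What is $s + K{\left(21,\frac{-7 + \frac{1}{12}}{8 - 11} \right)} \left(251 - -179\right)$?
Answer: $\frac{188575}{18} \approx 10476.0$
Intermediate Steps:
$B = 0$
$K{\left(P,J \right)} = J + P$ ($K{\left(P,J \right)} = \left(P + J\right) + 0 = \left(J + P\right) + 0 = J + P$)
$s + K{\left(21,\frac{-7 + \frac{1}{12}}{8 - 11} \right)} \left(251 - -179\right) = 455 + \left(\frac{-7 + \frac{1}{12}}{8 - 11} + 21\right) \left(251 - -179\right) = 455 + \left(\frac{-7 + \frac{1}{12}}{-3} + 21\right) \left(251 + 179\right) = 455 + \left(\left(- \frac{83}{12}\right) \left(- \frac{1}{3}\right) + 21\right) 430 = 455 + \left(\frac{83}{36} + 21\right) 430 = 455 + \frac{839}{36} \cdot 430 = 455 + \frac{180385}{18} = \frac{188575}{18}$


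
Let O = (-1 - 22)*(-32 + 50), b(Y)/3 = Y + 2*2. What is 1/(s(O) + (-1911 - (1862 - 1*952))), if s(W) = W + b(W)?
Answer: -1/4465 ≈ -0.00022396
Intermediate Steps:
b(Y) = 12 + 3*Y (b(Y) = 3*(Y + 2*2) = 3*(Y + 4) = 3*(4 + Y) = 12 + 3*Y)
O = -414 (O = -23*18 = -414)
s(W) = 12 + 4*W (s(W) = W + (12 + 3*W) = 12 + 4*W)
1/(s(O) + (-1911 - (1862 - 1*952))) = 1/((12 + 4*(-414)) + (-1911 - (1862 - 1*952))) = 1/((12 - 1656) + (-1911 - (1862 - 952))) = 1/(-1644 + (-1911 - 1*910)) = 1/(-1644 + (-1911 - 910)) = 1/(-1644 - 2821) = 1/(-4465) = -1/4465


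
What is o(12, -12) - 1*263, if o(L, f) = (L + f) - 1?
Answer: -264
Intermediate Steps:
o(L, f) = -1 + L + f
o(12, -12) - 1*263 = (-1 + 12 - 12) - 1*263 = -1 - 263 = -264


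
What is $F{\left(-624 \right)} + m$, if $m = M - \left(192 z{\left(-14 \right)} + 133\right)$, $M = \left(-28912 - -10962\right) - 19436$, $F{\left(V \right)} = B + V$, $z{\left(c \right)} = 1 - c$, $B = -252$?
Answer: $-41275$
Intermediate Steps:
$F{\left(V \right)} = -252 + V$
$M = -37386$ ($M = \left(-28912 + 10962\right) - 19436 = -17950 - 19436 = -37386$)
$m = -40399$ ($m = -37386 - \left(192 \left(1 - -14\right) + 133\right) = -37386 - \left(192 \left(1 + 14\right) + 133\right) = -37386 - \left(192 \cdot 15 + 133\right) = -37386 - \left(2880 + 133\right) = -37386 - 3013 = -40399$)
$F{\left(-624 \right)} + m = \left(-252 - 624\right) - 40399 = -876 - 40399 = -41275$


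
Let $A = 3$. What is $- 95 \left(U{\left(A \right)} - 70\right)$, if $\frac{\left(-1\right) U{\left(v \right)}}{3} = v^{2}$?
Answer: $9215$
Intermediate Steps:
$U{\left(v \right)} = - 3 v^{2}$
$- 95 \left(U{\left(A \right)} - 70\right) = - 95 \left(- 3 \cdot 3^{2} - 70\right) = - 95 \left(\left(-3\right) 9 - 70\right) = - 95 \left(-27 - 70\right) = \left(-95\right) \left(-97\right) = 9215$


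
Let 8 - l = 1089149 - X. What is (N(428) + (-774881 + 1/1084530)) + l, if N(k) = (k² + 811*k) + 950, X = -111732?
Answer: -1566616599359/1084530 ≈ -1.4445e+6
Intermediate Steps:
N(k) = 950 + k² + 811*k
l = -1200873 (l = 8 - (1089149 - 1*(-111732)) = 8 - (1089149 + 111732) = 8 - 1*1200881 = 8 - 1200881 = -1200873)
(N(428) + (-774881 + 1/1084530)) + l = ((950 + 428² + 811*428) + (-774881 + 1/1084530)) - 1200873 = ((950 + 183184 + 347108) + (-774881 + 1/1084530)) - 1200873 = (531242 - 840381690929/1084530) - 1200873 = -264233804669/1084530 - 1200873 = -1566616599359/1084530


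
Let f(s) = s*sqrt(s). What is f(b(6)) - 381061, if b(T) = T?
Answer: -381061 + 6*sqrt(6) ≈ -3.8105e+5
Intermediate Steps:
f(s) = s**(3/2)
f(b(6)) - 381061 = 6**(3/2) - 381061 = 6*sqrt(6) - 381061 = -381061 + 6*sqrt(6)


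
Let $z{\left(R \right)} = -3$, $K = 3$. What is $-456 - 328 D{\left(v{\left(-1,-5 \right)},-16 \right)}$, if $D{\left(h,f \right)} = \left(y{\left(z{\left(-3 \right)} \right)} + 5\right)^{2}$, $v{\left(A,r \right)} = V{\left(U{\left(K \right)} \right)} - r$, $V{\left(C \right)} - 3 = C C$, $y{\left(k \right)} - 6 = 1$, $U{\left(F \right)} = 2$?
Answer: $-47688$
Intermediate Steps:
$y{\left(k \right)} = 7$ ($y{\left(k \right)} = 6 + 1 = 7$)
$V{\left(C \right)} = 3 + C^{2}$ ($V{\left(C \right)} = 3 + C C = 3 + C^{2}$)
$v{\left(A,r \right)} = 7 - r$ ($v{\left(A,r \right)} = \left(3 + 2^{2}\right) - r = \left(3 + 4\right) - r = 7 - r$)
$D{\left(h,f \right)} = 144$ ($D{\left(h,f \right)} = \left(7 + 5\right)^{2} = 12^{2} = 144$)
$-456 - 328 D{\left(v{\left(-1,-5 \right)},-16 \right)} = -456 - 47232 = -47688$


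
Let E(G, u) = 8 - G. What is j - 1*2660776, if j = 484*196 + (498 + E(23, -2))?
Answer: -2565429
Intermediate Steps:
j = 95347 (j = 484*196 + (498 + (8 - 1*23)) = 94864 + (498 + (8 - 23)) = 94864 + (498 - 15) = 94864 + 483 = 95347)
j - 1*2660776 = 95347 - 1*2660776 = 95347 - 2660776 = -2565429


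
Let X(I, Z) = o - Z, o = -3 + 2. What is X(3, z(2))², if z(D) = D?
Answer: 9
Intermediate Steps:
o = -1
X(I, Z) = -1 - Z
X(3, z(2))² = (-1 - 1*2)² = (-1 - 2)² = (-3)² = 9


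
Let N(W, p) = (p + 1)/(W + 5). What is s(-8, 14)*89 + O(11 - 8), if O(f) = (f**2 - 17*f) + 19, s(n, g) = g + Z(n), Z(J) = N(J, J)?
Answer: 4292/3 ≈ 1430.7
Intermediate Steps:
N(W, p) = (1 + p)/(5 + W)
Z(J) = (1 + J)/(5 + J)
s(n, g) = g + (1 + n)/(5 + n)
O(f) = 19 + f**2 - 17*f
s(-8, 14)*89 + O(11 - 8) = ((1 - 8 + 14*(5 - 8))/(5 - 8))*89 + (19 + (11 - 8)**2 - 17*(11 - 8)) = ((1 - 8 + 14*(-3))/(-3))*89 + (19 + 3**2 - 17*3) = -(1 - 8 - 42)/3*89 + (19 + 9 - 51) = -1/3*(-49)*89 - 23 = (49/3)*89 - 23 = 4361/3 - 23 = 4292/3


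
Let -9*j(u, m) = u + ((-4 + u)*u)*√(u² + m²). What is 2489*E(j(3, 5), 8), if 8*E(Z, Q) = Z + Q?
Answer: 57247/24 + 2489*√34/24 ≈ 2990.0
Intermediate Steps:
j(u, m) = -u/9 - u*√(m² + u²)*(-4 + u)/9 (j(u, m) = -(u + ((-4 + u)*u)*√(u² + m²))/9 = -(u + (u*(-4 + u))*√(m² + u²))/9 = -(u + u*√(m² + u²)*(-4 + u))/9 = -u/9 - u*√(m² + u²)*(-4 + u)/9)
E(Z, Q) = Q/8 + Z/8 (E(Z, Q) = (Z + Q)/8 = (Q + Z)/8 = Q/8 + Z/8)
2489*E(j(3, 5), 8) = 2489*((⅛)*8 + ((⅑)*3*(-1 + 4*√(5² + 3²) - 1*3*√(5² + 3²)))/8) = 2489*(1 + ((⅑)*3*(-1 + 4*√(25 + 9) - 1*3*√(25 + 9)))/8) = 2489*(1 + ((⅑)*3*(-1 + 4*√34 - 1*3*√34))/8) = 2489*(1 + ((⅑)*3*(-1 + 4*√34 - 3*√34))/8) = 2489*(1 + ((⅑)*3*(-1 + √34))/8) = 2489*(1 + (-⅓ + √34/3)/8) = 2489*(1 + (-1/24 + √34/24)) = 2489*(23/24 + √34/24) = 57247/24 + 2489*√34/24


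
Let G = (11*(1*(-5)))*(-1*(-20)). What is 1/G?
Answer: -1/1100 ≈ -0.00090909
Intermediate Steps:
G = -1100 (G = (11*(-5))*20 = -55*20 = -1100)
1/G = 1/(-1100) = -1/1100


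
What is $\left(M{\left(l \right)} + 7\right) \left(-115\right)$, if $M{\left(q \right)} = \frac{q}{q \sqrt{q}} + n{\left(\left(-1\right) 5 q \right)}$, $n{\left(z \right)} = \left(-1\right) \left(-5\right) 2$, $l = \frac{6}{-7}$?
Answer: $-1955 + \frac{115 i \sqrt{42}}{6} \approx -1955.0 + 124.21 i$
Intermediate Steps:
$l = - \frac{6}{7}$ ($l = 6 \left(- \frac{1}{7}\right) = - \frac{6}{7} \approx -0.85714$)
$n{\left(z \right)} = 10$ ($n{\left(z \right)} = 5 \cdot 2 = 10$)
$M{\left(q \right)} = 10 + \frac{1}{\sqrt{q}}$ ($M{\left(q \right)} = \frac{q}{q \sqrt{q}} + 10 = \frac{q}{q^{\frac{3}{2}}} + 10 = \frac{1}{\sqrt{q}} + 10 = 10 + \frac{1}{\sqrt{q}}$)
$\left(M{\left(l \right)} + 7\right) \left(-115\right) = \left(\left(10 + \frac{1}{\sqrt{- \frac{6}{7}}}\right) + 7\right) \left(-115\right) = \left(\left(10 - \frac{i \sqrt{42}}{6}\right) + 7\right) \left(-115\right) = \left(17 - \frac{i \sqrt{42}}{6}\right) \left(-115\right) = -1955 + \frac{115 i \sqrt{42}}{6}$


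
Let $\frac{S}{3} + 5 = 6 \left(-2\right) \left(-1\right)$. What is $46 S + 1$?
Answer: $967$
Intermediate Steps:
$S = 21$ ($S = -15 + 3 \cdot 6 \left(-2\right) \left(-1\right) = -15 + 3 \left(\left(-12\right) \left(-1\right)\right) = -15 + 3 \cdot 12 = -15 + 36 = 21$)
$46 S + 1 = 46 \cdot 21 + 1 = 966 + 1 = 967$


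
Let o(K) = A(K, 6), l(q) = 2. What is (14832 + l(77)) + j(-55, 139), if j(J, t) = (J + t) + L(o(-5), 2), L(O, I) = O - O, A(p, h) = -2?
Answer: 14918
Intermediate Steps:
o(K) = -2
L(O, I) = 0
j(J, t) = J + t (j(J, t) = (J + t) + 0 = J + t)
(14832 + l(77)) + j(-55, 139) = (14832 + 2) + (-55 + 139) = 14834 + 84 = 14918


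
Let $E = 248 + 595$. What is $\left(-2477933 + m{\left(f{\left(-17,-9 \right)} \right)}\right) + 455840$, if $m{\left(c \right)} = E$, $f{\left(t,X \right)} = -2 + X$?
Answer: $-2021250$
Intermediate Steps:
$E = 843$
$m{\left(c \right)} = 843$
$\left(-2477933 + m{\left(f{\left(-17,-9 \right)} \right)}\right) + 455840 = \left(-2477933 + 843\right) + 455840 = -2477090 + 455840 = -2021250$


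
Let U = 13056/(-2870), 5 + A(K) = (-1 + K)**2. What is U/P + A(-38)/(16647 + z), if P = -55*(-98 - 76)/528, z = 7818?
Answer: -27491956/145444425 ≈ -0.18902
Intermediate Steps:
A(K) = -5 + (-1 + K)**2
U = -6528/1435 (U = 13056*(-1/2870) = -6528/1435 ≈ -4.5491)
P = 145/8 (P = -55*(-174)*(1/528) = 9570*(1/528) = 145/8 ≈ 18.125)
U/P + A(-38)/(16647 + z) = -6528/(1435*145/8) + (-5 + (-1 - 38)**2)/(16647 + 7818) = -6528/1435*8/145 + (-5 + (-39)**2)/24465 = -52224/208075 + (-5 + 1521)*(1/24465) = -52224/208075 + 1516*(1/24465) = -52224/208075 + 1516/24465 = -27491956/145444425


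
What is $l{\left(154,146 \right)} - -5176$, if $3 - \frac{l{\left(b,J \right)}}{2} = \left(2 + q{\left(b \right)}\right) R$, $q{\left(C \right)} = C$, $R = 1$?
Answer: $4870$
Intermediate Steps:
$l{\left(b,J \right)} = 2 - 2 b$ ($l{\left(b,J \right)} = 6 - 2 \left(2 + b\right) 1 = 6 - 2 \left(2 + b\right) = 6 - \left(4 + 2 b\right) = 2 - 2 b$)
$l{\left(154,146 \right)} - -5176 = \left(2 - 308\right) - -5176 = \left(2 - 308\right) + 5176 = -306 + 5176 = 4870$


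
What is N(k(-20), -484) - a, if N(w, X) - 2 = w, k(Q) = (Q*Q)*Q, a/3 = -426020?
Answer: 1270062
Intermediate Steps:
a = -1278060 (a = 3*(-426020) = -1278060)
k(Q) = Q³ (k(Q) = Q²*Q = Q³)
N(w, X) = 2 + w
N(k(-20), -484) - a = (2 + (-20)³) - 1*(-1278060) = (2 - 8000) + 1278060 = -7998 + 1278060 = 1270062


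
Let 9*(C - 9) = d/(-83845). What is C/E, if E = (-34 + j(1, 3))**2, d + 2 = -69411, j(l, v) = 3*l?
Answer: 5398/570555 ≈ 0.0094610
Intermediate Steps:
d = -69413 (d = -2 - 69411 = -69413)
C = 167338/18405 (C = 9 + (-69413/(-83845))/9 = 9 + (-69413*(-1/83845))/9 = 9 + (1/9)*(1693/2045) = 9 + 1693/18405 = 167338/18405 ≈ 9.0920)
E = 961 (E = (-34 + 3*1)**2 = (-34 + 3)**2 = (-31)**2 = 961)
C/E = (167338/18405)/961 = (167338/18405)*(1/961) = 5398/570555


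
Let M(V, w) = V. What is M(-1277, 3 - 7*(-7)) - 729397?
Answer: -730674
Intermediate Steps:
M(-1277, 3 - 7*(-7)) - 729397 = -1277 - 729397 = -730674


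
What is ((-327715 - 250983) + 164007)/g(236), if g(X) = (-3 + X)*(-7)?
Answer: 414691/1631 ≈ 254.26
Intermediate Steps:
g(X) = 21 - 7*X
((-327715 - 250983) + 164007)/g(236) = ((-327715 - 250983) + 164007)/(21 - 7*236) = (-578698 + 164007)/(21 - 1652) = -414691/(-1631) = -414691*(-1/1631) = 414691/1631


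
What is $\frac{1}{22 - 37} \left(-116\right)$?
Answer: $\frac{116}{15} \approx 7.7333$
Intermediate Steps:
$\frac{1}{22 - 37} \left(-116\right) = \frac{1}{-15} \left(-116\right) = \left(- \frac{1}{15}\right) \left(-116\right) = \frac{116}{15}$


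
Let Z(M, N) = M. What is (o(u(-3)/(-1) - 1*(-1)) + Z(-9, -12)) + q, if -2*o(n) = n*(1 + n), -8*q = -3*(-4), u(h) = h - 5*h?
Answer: -131/2 ≈ -65.500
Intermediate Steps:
u(h) = -4*h
q = -3/2 (q = -(-3)*(-4)/8 = -⅛*12 = -3/2 ≈ -1.5000)
o(n) = -n*(1 + n)/2
(o(u(-3)/(-1) - 1*(-1)) + Z(-9, -12)) + q = (-(-4*(-3)/(-1) - 1*(-1))*(1 + (-4*(-3)/(-1) - 1*(-1)))/2 - 9) - 3/2 = (-(12*(-1) + 1)*(1 + (12*(-1) + 1))/2 - 9) - 3/2 = (-(-12 + 1)*(1 + (-12 + 1))/2 - 9) - 3/2 = (-½*(-11)*(1 - 11) - 9) - 3/2 = (-½*(-11)*(-10) - 9) - 3/2 = (-55 - 9) - 3/2 = -64 - 3/2 = -131/2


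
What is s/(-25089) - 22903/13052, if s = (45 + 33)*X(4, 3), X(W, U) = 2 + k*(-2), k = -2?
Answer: -193573901/109153876 ≈ -1.7734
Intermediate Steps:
X(W, U) = 6 (X(W, U) = 2 - 2*(-2) = 2 + 4 = 6)
s = 468 (s = (45 + 33)*6 = 78*6 = 468)
s/(-25089) - 22903/13052 = 468/(-25089) - 22903/13052 = 468*(-1/25089) - 22903*1/13052 = -156/8363 - 22903/13052 = -193573901/109153876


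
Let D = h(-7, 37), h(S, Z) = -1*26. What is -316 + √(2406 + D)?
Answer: -316 + 2*√595 ≈ -267.21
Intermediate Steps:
h(S, Z) = -26
D = -26
-316 + √(2406 + D) = -316 + √(2406 - 26) = -316 + √2380 = -316 + 2*√595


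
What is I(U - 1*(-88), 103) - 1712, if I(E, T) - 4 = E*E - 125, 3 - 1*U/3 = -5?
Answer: 10711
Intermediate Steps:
U = 24 (U = 9 - 3*(-5) = 9 + 15 = 24)
I(E, T) = -121 + E² (I(E, T) = 4 + (E*E - 125) = 4 + (E² - 125) = 4 + (-125 + E²) = -121 + E²)
I(U - 1*(-88), 103) - 1712 = (-121 + (24 - 1*(-88))²) - 1712 = (-121 + (24 + 88)²) - 1712 = (-121 + 112²) - 1712 = (-121 + 12544) - 1712 = 12423 - 1712 = 10711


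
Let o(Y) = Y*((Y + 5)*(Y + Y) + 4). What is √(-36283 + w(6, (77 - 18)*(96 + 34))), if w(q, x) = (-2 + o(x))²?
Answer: √815451704653586088043401 ≈ 9.0302e+11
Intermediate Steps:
o(Y) = Y*(4 + 2*Y*(5 + Y)) (o(Y) = Y*((5 + Y)*(2*Y) + 4) = Y*(2*Y*(5 + Y) + 4) = Y*(4 + 2*Y*(5 + Y)))
w(q, x) = (-2 + 2*x*(2 + x² + 5*x))²
√(-36283 + w(6, (77 - 18)*(96 + 34))) = √(-36283 + 4*(-1 + ((77 - 18)*(96 + 34))*(2 + ((77 - 18)*(96 + 34))² + 5*((77 - 18)*(96 + 34))))²) = √(-36283 + 4*(-1 + (59*130)*(2 + (59*130)² + 5*(59*130)))²) = √(-36283 + 4*(-1 + 7670*(2 + 7670² + 5*7670))²) = √(-36283 + 4*(-1 + 7670*(2 + 58828900 + 38350))²) = √(-36283 + 4*(-1 + 7670*58867252)²) = √(-36283 + 4*(-1 + 451511822840)²) = √(-36283 + 4*451511822839²) = √(-36283 + 4*203862926163396522019921) = √(-36283 + 815451704653586088079684) = √815451704653586088043401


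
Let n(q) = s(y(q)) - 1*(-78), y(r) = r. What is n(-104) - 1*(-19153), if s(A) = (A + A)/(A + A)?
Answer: 19232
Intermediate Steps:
s(A) = 1 (s(A) = (2*A)/((2*A)) = (2*A)*(1/(2*A)) = 1)
n(q) = 79 (n(q) = 1 - 1*(-78) = 1 + 78 = 79)
n(-104) - 1*(-19153) = 79 - 1*(-19153) = 79 + 19153 = 19232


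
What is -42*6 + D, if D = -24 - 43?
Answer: -319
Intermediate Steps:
D = -67
-42*6 + D = -42*6 - 67 = -252 - 67 = -319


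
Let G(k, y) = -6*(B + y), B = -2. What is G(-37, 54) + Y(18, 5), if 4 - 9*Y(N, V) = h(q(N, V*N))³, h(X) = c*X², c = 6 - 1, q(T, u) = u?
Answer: -66430125002804/9 ≈ -7.3811e+12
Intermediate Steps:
c = 5
h(X) = 5*X²
Y(N, V) = 4/9 - 125*N⁶*V⁶/9
G(k, y) = 12 - 6*y (G(k, y) = -6*(-2 + y) = 12 - 6*y)
G(-37, 54) + Y(18, 5) = (12 - 6*54) + (4/9 - 125/9*18⁶*5⁶) = (12 - 324) + (4/9 - 125/9*34012224*15625) = -312 + (4/9 - 7381125000000) = -312 - 66430124999996/9 = -66430125002804/9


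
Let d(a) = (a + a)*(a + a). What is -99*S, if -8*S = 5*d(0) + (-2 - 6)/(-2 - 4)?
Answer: 33/2 ≈ 16.500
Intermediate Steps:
d(a) = 4*a² (d(a) = (2*a)*(2*a) = 4*a²)
S = -⅙ (S = -(5*(4*0²) + (-2 - 6)/(-2 - 4))/8 = -(5*(4*0) - 8/(-6))/8 = -(5*0 - 8*(-⅙))/8 = -(0 + 4/3)/8 = -⅛*4/3 = -⅙ ≈ -0.16667)
-99*S = -99*(-⅙) = 33/2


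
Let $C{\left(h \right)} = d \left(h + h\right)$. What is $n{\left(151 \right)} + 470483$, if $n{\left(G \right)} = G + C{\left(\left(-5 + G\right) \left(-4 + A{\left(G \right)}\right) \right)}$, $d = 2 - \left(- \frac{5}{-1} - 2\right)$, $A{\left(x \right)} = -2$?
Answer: $472386$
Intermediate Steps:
$d = -1$ ($d = 2 - \left(\left(-5\right) \left(-1\right) - 2\right) = 2 - \left(5 - 2\right) = 2 - 3 = -1$)
$C{\left(h \right)} = - 2 h$ ($C{\left(h \right)} = - (h + h) = - 2 h$)
$n{\left(G \right)} = -60 + 13 G$ ($n{\left(G \right)} = G - 2 \left(-5 + G\right) \left(-4 - 2\right) = G - 2 \left(-5 + G\right) \left(-6\right) = G - 2 \left(30 - 6 G\right) = G + \left(-60 + 12 G\right) = -60 + 13 G$)
$n{\left(151 \right)} + 470483 = \left(-60 + 13 \cdot 151\right) + 470483 = \left(-60 + 1963\right) + 470483 = 1903 + 470483 = 472386$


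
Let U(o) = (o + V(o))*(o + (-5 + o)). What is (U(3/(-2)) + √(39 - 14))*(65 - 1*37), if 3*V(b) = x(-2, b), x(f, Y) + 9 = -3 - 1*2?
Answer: 4564/3 ≈ 1521.3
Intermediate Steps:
x(f, Y) = -14 (x(f, Y) = -9 + (-3 - 1*2) = -9 + (-3 - 2) = -9 - 5 = -14)
V(b) = -14/3 (V(b) = (⅓)*(-14) = -14/3)
U(o) = (-5 + 2*o)*(-14/3 + o) (U(o) = (o - 14/3)*(o + (-5 + o)) = (-14/3 + o)*(-5 + 2*o) = (-5 + 2*o)*(-14/3 + o))
(U(3/(-2)) + √(39 - 14))*(65 - 1*37) = ((70/3 + 2*(3/(-2))² - 43/(-2)) + √(39 - 14))*(65 - 1*37) = ((70/3 + 2*(3*(-½))² - 43*(-1)/2) + √25)*(65 - 37) = ((70/3 + 2*(-3/2)² - 43/3*(-3/2)) + 5)*28 = ((70/3 + 2*(9/4) + 43/2) + 5)*28 = ((70/3 + 9/2 + 43/2) + 5)*28 = (148/3 + 5)*28 = (163/3)*28 = 4564/3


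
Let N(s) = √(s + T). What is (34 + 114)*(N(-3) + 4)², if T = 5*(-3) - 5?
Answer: -1036 + 1184*I*√23 ≈ -1036.0 + 5678.3*I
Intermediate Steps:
T = -20 (T = -15 - 5 = -20)
N(s) = √(-20 + s) (N(s) = √(s - 20) = √(-20 + s))
(34 + 114)*(N(-3) + 4)² = (34 + 114)*(√(-20 - 3) + 4)² = 148*(√(-23) + 4)² = 148*(I*√23 + 4)² = 148*(4 + I*√23)²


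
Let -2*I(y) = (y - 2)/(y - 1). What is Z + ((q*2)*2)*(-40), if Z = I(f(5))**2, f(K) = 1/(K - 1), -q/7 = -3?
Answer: -120911/36 ≈ -3358.6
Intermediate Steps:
q = 21 (q = -7*(-3) = 21)
f(K) = 1/(-1 + K)
I(y) = -(-2 + y)/(2*(-1 + y)) (I(y) = -(y - 2)/(2*(y - 1)) = -(-2 + y)/(2*(-1 + y)))
Z = 49/36 (Z = ((2 - 1/(-1 + 5))/(2*(-1 + 1/(-1 + 5))))**2 = ((2 - 1/4)/(2*(-1 + 1/4)))**2 = ((2 - 1*1/4)/(2*(-1 + 1/4)))**2 = ((2 - 1/4)/(2*(-3/4)))**2 = ((1/2)*(-4/3)*(7/4))**2 = (-7/6)**2 = 49/36 ≈ 1.3611)
Z + ((q*2)*2)*(-40) = 49/36 + ((21*2)*2)*(-40) = 49/36 + (42*2)*(-40) = 49/36 + 84*(-40) = 49/36 - 3360 = -120911/36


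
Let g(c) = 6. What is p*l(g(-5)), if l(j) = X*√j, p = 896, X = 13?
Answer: 11648*√6 ≈ 28532.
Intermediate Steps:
l(j) = 13*√j
p*l(g(-5)) = 896*(13*√6) = 11648*√6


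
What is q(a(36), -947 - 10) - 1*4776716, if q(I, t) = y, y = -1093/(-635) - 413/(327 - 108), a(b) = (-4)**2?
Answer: -664274033428/139065 ≈ -4.7767e+6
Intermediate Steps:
a(b) = 16
y = -22888/139065 (y = -1093*(-1/635) - 413/219 = 1093/635 - 413*1/219 = 1093/635 - 413/219 = -22888/139065 ≈ -0.16458)
q(I, t) = -22888/139065
q(a(36), -947 - 10) - 1*4776716 = -22888/139065 - 1*4776716 = -22888/139065 - 4776716 = -664274033428/139065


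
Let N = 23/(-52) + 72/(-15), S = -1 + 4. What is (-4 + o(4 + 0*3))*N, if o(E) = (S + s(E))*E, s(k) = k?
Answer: -8178/65 ≈ -125.82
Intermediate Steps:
S = 3
N = -1363/260 (N = 23*(-1/52) + 72*(-1/15) = -23/52 - 24/5 = -1363/260 ≈ -5.2423)
o(E) = E*(3 + E) (o(E) = (3 + E)*E = E*(3 + E))
(-4 + o(4 + 0*3))*N = (-4 + (4 + 0*3)*(3 + (4 + 0*3)))*(-1363/260) = (-4 + (4 + 0)*(3 + (4 + 0)))*(-1363/260) = (-4 + 4*(3 + 4))*(-1363/260) = (-4 + 4*7)*(-1363/260) = (-4 + 28)*(-1363/260) = 24*(-1363/260) = -8178/65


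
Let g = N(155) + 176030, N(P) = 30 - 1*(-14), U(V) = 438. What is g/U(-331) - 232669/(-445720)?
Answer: 39290806151/97612680 ≈ 402.52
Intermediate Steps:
N(P) = 44 (N(P) = 30 + 14 = 44)
g = 176074 (g = 44 + 176030 = 176074)
g/U(-331) - 232669/(-445720) = 176074/438 - 232669/(-445720) = 176074*(1/438) - 232669*(-1/445720) = 88037/219 + 232669/445720 = 39290806151/97612680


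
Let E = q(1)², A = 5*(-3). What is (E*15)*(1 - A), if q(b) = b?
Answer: 240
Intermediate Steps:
A = -15
E = 1 (E = 1² = 1)
(E*15)*(1 - A) = (1*15)*(1 - 1*(-15)) = 15*(1 + 15) = 15*16 = 240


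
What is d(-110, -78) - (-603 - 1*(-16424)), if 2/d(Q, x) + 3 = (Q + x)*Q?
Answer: -327130815/20677 ≈ -15821.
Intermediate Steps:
d(Q, x) = 2/(-3 + Q*(Q + x)) (d(Q, x) = 2/(-3 + (Q + x)*Q) = 2/(-3 + Q*(Q + x)))
d(-110, -78) - (-603 - 1*(-16424)) = 2/(-3 + (-110)² - 110*(-78)) - (-603 - 1*(-16424)) = 2/(-3 + 12100 + 8580) - (-603 + 16424) = 2/20677 - 1*15821 = 2*(1/20677) - 15821 = 2/20677 - 15821 = -327130815/20677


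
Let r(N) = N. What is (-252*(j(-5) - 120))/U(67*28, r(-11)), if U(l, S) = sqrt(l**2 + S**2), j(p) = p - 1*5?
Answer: 32760*sqrt(3519497)/3519497 ≈ 17.462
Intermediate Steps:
j(p) = -5 + p (j(p) = p - 5 = -5 + p)
U(l, S) = sqrt(S**2 + l**2)
(-252*(j(-5) - 120))/U(67*28, r(-11)) = (-252*((-5 - 5) - 120))/(sqrt((-11)**2 + (67*28)**2)) = (-252*(-10 - 120))/(sqrt(121 + 1876**2)) = (-252*(-130))/(sqrt(121 + 3519376)) = 32760/(sqrt(3519497)) = 32760*(sqrt(3519497)/3519497) = 32760*sqrt(3519497)/3519497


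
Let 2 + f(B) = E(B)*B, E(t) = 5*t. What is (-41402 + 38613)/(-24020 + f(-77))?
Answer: -2789/5623 ≈ -0.49600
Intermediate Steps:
f(B) = -2 + 5*B² (f(B) = -2 + (5*B)*B = -2 + 5*B²)
(-41402 + 38613)/(-24020 + f(-77)) = (-41402 + 38613)/(-24020 + (-2 + 5*(-77)²)) = -2789/(-24020 + (-2 + 5*5929)) = -2789/(-24020 + (-2 + 29645)) = -2789/(-24020 + 29643) = -2789/5623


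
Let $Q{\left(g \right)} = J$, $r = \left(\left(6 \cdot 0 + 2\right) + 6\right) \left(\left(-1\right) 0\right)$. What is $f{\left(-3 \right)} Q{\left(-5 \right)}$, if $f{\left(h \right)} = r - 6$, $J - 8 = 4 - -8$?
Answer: $-120$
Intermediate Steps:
$r = 0$ ($r = \left(\left(0 + 2\right) + 6\right) 0 = \left(2 + 6\right) 0 = 8 \cdot 0 = 0$)
$J = 20$ ($J = 8 + \left(4 - -8\right) = 8 + \left(4 + 8\right) = 8 + 12 = 20$)
$f{\left(h \right)} = -6$ ($f{\left(h \right)} = 0 - 6 = -6$)
$Q{\left(g \right)} = 20$
$f{\left(-3 \right)} Q{\left(-5 \right)} = \left(-6\right) 20 = -120$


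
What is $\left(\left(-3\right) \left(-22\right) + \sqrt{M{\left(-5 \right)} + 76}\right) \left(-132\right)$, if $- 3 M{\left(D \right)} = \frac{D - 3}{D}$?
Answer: $-8712 - \frac{88 \sqrt{4245}}{5} \approx -9858.7$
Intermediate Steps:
$M{\left(D \right)} = - \frac{-3 + D}{3 D}$ ($M{\left(D \right)} = - \frac{\left(D - 3\right) \frac{1}{D}}{3} = - \frac{\left(-3 + D\right) \frac{1}{D}}{3} = - \frac{\frac{1}{D} \left(-3 + D\right)}{3} = - \frac{-3 + D}{3 D}$)
$\left(\left(-3\right) \left(-22\right) + \sqrt{M{\left(-5 \right)} + 76}\right) \left(-132\right) = \left(\left(-3\right) \left(-22\right) + \sqrt{\frac{3 - -5}{3 \left(-5\right)} + 76}\right) \left(-132\right) = \left(66 + \sqrt{\frac{1}{3} \left(- \frac{1}{5}\right) \left(3 + 5\right) + 76}\right) \left(-132\right) = \left(66 + \sqrt{\frac{1}{3} \left(- \frac{1}{5}\right) 8 + 76}\right) \left(-132\right) = \left(66 + \sqrt{- \frac{8}{15} + 76}\right) \left(-132\right) = \left(66 + \sqrt{\frac{1132}{15}}\right) \left(-132\right) = \left(66 + \frac{2 \sqrt{4245}}{15}\right) \left(-132\right) = -8712 - \frac{88 \sqrt{4245}}{5}$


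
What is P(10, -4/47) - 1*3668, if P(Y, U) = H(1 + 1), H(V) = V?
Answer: -3666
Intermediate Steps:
P(Y, U) = 2 (P(Y, U) = 1 + 1 = 2)
P(10, -4/47) - 1*3668 = 2 - 1*3668 = 2 - 3668 = -3666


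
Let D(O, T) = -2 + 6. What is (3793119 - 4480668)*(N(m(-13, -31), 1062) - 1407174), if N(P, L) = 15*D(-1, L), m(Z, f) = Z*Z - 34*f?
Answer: 967459823586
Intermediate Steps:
D(O, T) = 4
m(Z, f) = Z² - 34*f
N(P, L) = 60 (N(P, L) = 15*4 = 60)
(3793119 - 4480668)*(N(m(-13, -31), 1062) - 1407174) = (3793119 - 4480668)*(60 - 1407174) = -687549*(-1407114) = 967459823586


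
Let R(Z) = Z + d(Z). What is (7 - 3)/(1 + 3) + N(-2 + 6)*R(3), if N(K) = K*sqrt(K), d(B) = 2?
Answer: 41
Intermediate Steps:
R(Z) = 2 + Z (R(Z) = Z + 2 = 2 + Z)
N(K) = K**(3/2)
(7 - 3)/(1 + 3) + N(-2 + 6)*R(3) = (7 - 3)/(1 + 3) + (-2 + 6)**(3/2)*(2 + 3) = 4/4 + 4**(3/2)*5 = 4*(1/4) + 8*5 = 1 + 40 = 41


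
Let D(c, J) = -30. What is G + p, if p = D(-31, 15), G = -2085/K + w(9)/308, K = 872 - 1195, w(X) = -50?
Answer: -1179245/49742 ≈ -23.707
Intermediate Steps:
K = -323
G = 313015/49742 (G = -2085/(-323) - 50/308 = -2085*(-1/323) - 50*1/308 = 2085/323 - 25/154 = 313015/49742 ≈ 6.2928)
p = -30
G + p = 313015/49742 - 30 = -1179245/49742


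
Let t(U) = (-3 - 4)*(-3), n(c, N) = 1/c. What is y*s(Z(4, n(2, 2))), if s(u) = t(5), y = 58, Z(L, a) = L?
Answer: 1218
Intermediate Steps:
t(U) = 21 (t(U) = -7*(-3) = 21)
s(u) = 21
y*s(Z(4, n(2, 2))) = 58*21 = 1218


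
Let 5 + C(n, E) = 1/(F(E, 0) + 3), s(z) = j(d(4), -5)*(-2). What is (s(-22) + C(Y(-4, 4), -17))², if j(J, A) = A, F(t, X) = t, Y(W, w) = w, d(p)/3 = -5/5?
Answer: 4761/196 ≈ 24.291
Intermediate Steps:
d(p) = -3 (d(p) = 3*(-5/5) = 3*(-5*⅕) = 3*(-1) = -3)
s(z) = 10 (s(z) = -5*(-2) = 10)
C(n, E) = -5 + 1/(3 + E) (C(n, E) = -5 + 1/(E + 3) = -5 + 1/(3 + E))
(s(-22) + C(Y(-4, 4), -17))² = (10 + (-14 - 5*(-17))/(3 - 17))² = (10 + (-14 + 85)/(-14))² = (10 - 1/14*71)² = (10 - 71/14)² = (69/14)² = 4761/196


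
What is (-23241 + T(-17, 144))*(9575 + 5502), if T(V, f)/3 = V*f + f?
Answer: -454616781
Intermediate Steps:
T(V, f) = 3*f + 3*V*f (T(V, f) = 3*(V*f + f) = 3*(f + V*f) = 3*f + 3*V*f)
(-23241 + T(-17, 144))*(9575 + 5502) = (-23241 + 3*144*(1 - 17))*(9575 + 5502) = (-23241 + 3*144*(-16))*15077 = (-23241 - 6912)*15077 = -30153*15077 = -454616781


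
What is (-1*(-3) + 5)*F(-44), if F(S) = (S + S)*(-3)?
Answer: 2112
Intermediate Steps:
F(S) = -6*S (F(S) = (2*S)*(-3) = -6*S)
(-1*(-3) + 5)*F(-44) = (-1*(-3) + 5)*(-6*(-44)) = (3 + 5)*264 = 8*264 = 2112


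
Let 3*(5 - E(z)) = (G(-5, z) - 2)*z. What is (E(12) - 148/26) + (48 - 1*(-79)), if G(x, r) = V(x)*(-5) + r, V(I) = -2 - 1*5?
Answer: -698/13 ≈ -53.692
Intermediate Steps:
V(I) = -7 (V(I) = -2 - 5 = -7)
G(x, r) = 35 + r (G(x, r) = -7*(-5) + r = 35 + r)
E(z) = 5 - z*(33 + z)/3 (E(z) = 5 - ((35 + z) - 2)*z/3 = 5 - (33 + z)*z/3 = 5 - z*(33 + z)/3)
(E(12) - 148/26) + (48 - 1*(-79)) = ((5 - 11*12 - ⅓*12²) - 148/26) + (48 - 1*(-79)) = ((5 - 132 - ⅓*144) - 148*1/26) + (48 + 79) = ((5 - 132 - 48) - 74/13) + 127 = (-175 - 74/13) + 127 = -2349/13 + 127 = -698/13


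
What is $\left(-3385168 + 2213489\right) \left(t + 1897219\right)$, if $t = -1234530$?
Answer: $-776458784831$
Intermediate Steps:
$\left(-3385168 + 2213489\right) \left(t + 1897219\right) = \left(-3385168 + 2213489\right) \left(-1234530 + 1897219\right) = \left(-1171679\right) 662689 = -776458784831$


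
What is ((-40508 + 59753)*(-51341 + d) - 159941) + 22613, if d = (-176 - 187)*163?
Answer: -2126902278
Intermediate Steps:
d = -59169 (d = -363*163 = -59169)
((-40508 + 59753)*(-51341 + d) - 159941) + 22613 = ((-40508 + 59753)*(-51341 - 59169) - 159941) + 22613 = (19245*(-110510) - 159941) + 22613 = (-2126764950 - 159941) + 22613 = -2126924891 + 22613 = -2126902278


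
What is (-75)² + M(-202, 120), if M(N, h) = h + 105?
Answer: 5850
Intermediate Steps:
M(N, h) = 105 + h
(-75)² + M(-202, 120) = (-75)² + (105 + 120) = 5625 + 225 = 5850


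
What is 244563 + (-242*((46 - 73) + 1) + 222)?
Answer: 251077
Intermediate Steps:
244563 + (-242*((46 - 73) + 1) + 222) = 244563 + (-242*(-27 + 1) + 222) = 244563 + (-242*(-26) + 222) = 244563 + (6292 + 222) = 244563 + 6514 = 251077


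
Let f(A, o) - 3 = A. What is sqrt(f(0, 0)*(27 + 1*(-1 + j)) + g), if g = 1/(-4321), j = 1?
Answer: 100*sqrt(151235)/4321 ≈ 9.0000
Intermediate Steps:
g = -1/4321 ≈ -0.00023143
f(A, o) = 3 + A
sqrt(f(0, 0)*(27 + 1*(-1 + j)) + g) = sqrt((3 + 0)*(27 + 1*(-1 + 1)) - 1/4321) = sqrt(3*(27 + 1*0) - 1/4321) = sqrt(3*(27 + 0) - 1/4321) = sqrt(3*27 - 1/4321) = sqrt(81 - 1/4321) = sqrt(350000/4321) = 100*sqrt(151235)/4321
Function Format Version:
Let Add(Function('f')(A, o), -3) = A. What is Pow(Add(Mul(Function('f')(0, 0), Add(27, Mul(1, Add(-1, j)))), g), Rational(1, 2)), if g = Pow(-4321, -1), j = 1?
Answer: Mul(Rational(100, 4321), Pow(151235, Rational(1, 2))) ≈ 9.0000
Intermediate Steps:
g = Rational(-1, 4321) ≈ -0.00023143
Function('f')(A, o) = Add(3, A)
Pow(Add(Mul(Function('f')(0, 0), Add(27, Mul(1, Add(-1, j)))), g), Rational(1, 2)) = Pow(Add(Mul(Add(3, 0), Add(27, Mul(1, Add(-1, 1)))), Rational(-1, 4321)), Rational(1, 2)) = Pow(Add(Mul(3, Add(27, Mul(1, 0))), Rational(-1, 4321)), Rational(1, 2)) = Pow(Add(Mul(3, Add(27, 0)), Rational(-1, 4321)), Rational(1, 2)) = Pow(Add(Mul(3, 27), Rational(-1, 4321)), Rational(1, 2)) = Pow(Add(81, Rational(-1, 4321)), Rational(1, 2)) = Pow(Rational(350000, 4321), Rational(1, 2)) = Mul(Rational(100, 4321), Pow(151235, Rational(1, 2)))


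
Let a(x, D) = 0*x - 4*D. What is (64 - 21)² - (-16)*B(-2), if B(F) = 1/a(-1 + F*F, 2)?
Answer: 1847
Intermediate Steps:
a(x, D) = -4*D (a(x, D) = 0 - 4*D = -4*D)
B(F) = -⅛ (B(F) = 1/(-4*2) = 1/(-8) = -⅛)
(64 - 21)² - (-16)*B(-2) = (64 - 21)² - (-16)*(-1)/8 = 43² - 1*2 = 1849 - 2 = 1847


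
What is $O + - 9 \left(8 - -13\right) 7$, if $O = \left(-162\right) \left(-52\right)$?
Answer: $7101$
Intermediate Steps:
$O = 8424$
$O + - 9 \left(8 - -13\right) 7 = 8424 + - 9 \left(8 - -13\right) 7 = 8424 + - 9 \left(8 + 13\right) 7 = 8424 + \left(-9\right) 21 \cdot 7 = 8424 - 1323 = 7101$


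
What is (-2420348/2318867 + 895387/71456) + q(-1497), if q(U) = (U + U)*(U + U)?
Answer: 1485315421020880513/165696960352 ≈ 8.9640e+6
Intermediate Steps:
q(U) = 4*U**2 (q(U) = (2*U)*(2*U) = 4*U**2)
(-2420348/2318867 + 895387/71456) + q(-1497) = (-2420348/2318867 + 895387/71456) + 4*(-1497)**2 = (-2420348*1/2318867 + 895387*(1/71456)) + 4*2241009 = (-2420348/2318867 + 895387/71456) + 8964036 = 1903334979841/165696960352 + 8964036 = 1485315421020880513/165696960352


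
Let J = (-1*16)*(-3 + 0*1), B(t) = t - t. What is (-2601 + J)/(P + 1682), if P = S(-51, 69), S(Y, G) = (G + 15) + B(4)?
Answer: -2553/1766 ≈ -1.4456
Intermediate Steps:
B(t) = 0
S(Y, G) = 15 + G (S(Y, G) = (G + 15) + 0 = (15 + G) + 0 = 15 + G)
J = 48 (J = -16*(-3 + 0) = -16*(-3) = 48)
P = 84 (P = 15 + 69 = 84)
(-2601 + J)/(P + 1682) = (-2601 + 48)/(84 + 1682) = -2553/1766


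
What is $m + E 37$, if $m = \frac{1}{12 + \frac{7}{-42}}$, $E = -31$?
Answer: $- \frac{81431}{71} \approx -1146.9$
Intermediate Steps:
$m = \frac{6}{71}$ ($m = \frac{1}{12 + 7 \left(- \frac{1}{42}\right)} = \frac{1}{12 - \frac{1}{6}} = \frac{1}{\frac{71}{6}} = \frac{6}{71} \approx 0.084507$)
$m + E 37 = \frac{6}{71} - 1147 = - \frac{81431}{71}$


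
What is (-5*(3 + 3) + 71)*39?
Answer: 1599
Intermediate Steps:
(-5*(3 + 3) + 71)*39 = (-5*6 + 71)*39 = (-30 + 71)*39 = 41*39 = 1599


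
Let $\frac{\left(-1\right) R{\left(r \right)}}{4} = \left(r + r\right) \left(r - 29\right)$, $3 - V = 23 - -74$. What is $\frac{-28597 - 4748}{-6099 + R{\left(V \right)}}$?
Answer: $\frac{741}{2191} \approx 0.3382$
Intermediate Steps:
$V = -94$ ($V = 3 - \left(23 - -74\right) = 3 - \left(23 + 74\right) = 3 - 97 = -94$)
$R{\left(r \right)} = - 8 r \left(-29 + r\right)$ ($R{\left(r \right)} = - 4 \left(r + r\right) \left(r - 29\right) = - 4 \cdot 2 r \left(-29 + r\right) = - 8 r \left(-29 + r\right)$)
$\frac{-28597 - 4748}{-6099 + R{\left(V \right)}} = \frac{-28597 - 4748}{-6099 + 8 \left(-94\right) \left(29 - -94\right)} = - \frac{33345}{-6099 + 8 \left(-94\right) \left(29 + 94\right)} = - \frac{33345}{-6099 + 8 \left(-94\right) 123} = - \frac{33345}{-6099 - 92496} = - \frac{33345}{-98595} = \left(-33345\right) \left(- \frac{1}{98595}\right) = \frac{741}{2191}$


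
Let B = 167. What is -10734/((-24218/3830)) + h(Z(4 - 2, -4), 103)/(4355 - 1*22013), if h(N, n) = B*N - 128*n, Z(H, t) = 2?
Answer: 181563281015/106910361 ≈ 1698.3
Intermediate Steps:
h(N, n) = -128*n + 167*N (h(N, n) = 167*N - 128*n = -128*n + 167*N)
-10734/((-24218/3830)) + h(Z(4 - 2, -4), 103)/(4355 - 1*22013) = -10734/((-24218/3830)) + (-128*103 + 167*2)/(4355 - 1*22013) = -10734/((-24218*1/3830)) + (-13184 + 334)/(4355 - 22013) = -10734/(-12109/1915) - 12850/(-17658) = -10734*(-1915/12109) - 12850*(-1/17658) = 20555610/12109 + 6425/8829 = 181563281015/106910361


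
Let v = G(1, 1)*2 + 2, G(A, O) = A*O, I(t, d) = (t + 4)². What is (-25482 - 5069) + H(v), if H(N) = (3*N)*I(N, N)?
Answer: -29783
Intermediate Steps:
I(t, d) = (4 + t)²
v = 4 (v = (1*1)*2 + 2 = 1*2 + 2 = 2 + 2 = 4)
H(N) = 3*N*(4 + N)² (H(N) = (3*N)*(4 + N)² = 3*N*(4 + N)²)
(-25482 - 5069) + H(v) = (-25482 - 5069) + 3*4*(4 + 4)² = -30551 + 3*4*8² = -30551 + 3*4*64 = -30551 + 768 = -29783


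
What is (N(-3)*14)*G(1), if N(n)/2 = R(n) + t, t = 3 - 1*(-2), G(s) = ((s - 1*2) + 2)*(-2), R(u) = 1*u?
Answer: -112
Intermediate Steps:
R(u) = u
G(s) = -2*s (G(s) = ((s - 2) + 2)*(-2) = ((-2 + s) + 2)*(-2) = s*(-2) = -2*s)
t = 5 (t = 3 + 2 = 5)
N(n) = 10 + 2*n (N(n) = 2*(n + 5) = 2*(5 + n) = 10 + 2*n)
(N(-3)*14)*G(1) = ((10 + 2*(-3))*14)*(-2*1) = ((10 - 6)*14)*(-2) = (4*14)*(-2) = 56*(-2) = -112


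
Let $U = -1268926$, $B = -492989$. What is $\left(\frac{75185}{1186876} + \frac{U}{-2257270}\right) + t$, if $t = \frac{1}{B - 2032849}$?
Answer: $\frac{19965672327979939}{31919677105981980} \approx 0.6255$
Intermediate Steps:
$t = - \frac{1}{2525838}$ ($t = \frac{1}{-492989 - 2032849} = \frac{1}{-2525838} = - \frac{1}{2525838} \approx -3.9591 \cdot 10^{-7}$)
$\left(\frac{75185}{1186876} + \frac{U}{-2257270}\right) + t = \left(\frac{75185}{1186876} - \frac{1268926}{-2257270}\right) - \frac{1}{2525838} = \left(75185 \cdot \frac{1}{1186876} - - \frac{11971}{21295}\right) - \frac{1}{2525838} = \left(\frac{75185}{1186876} + \frac{11971}{21295}\right) - \frac{1}{2525838} = \frac{15809157171}{25274524420} - \frac{1}{2525838} = \frac{19965672327979939}{31919677105981980}$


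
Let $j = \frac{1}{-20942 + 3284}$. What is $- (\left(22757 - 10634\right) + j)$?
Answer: $- \frac{214067933}{17658} \approx -12123.0$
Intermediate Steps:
$j = - \frac{1}{17658}$ ($j = \frac{1}{-17658} = - \frac{1}{17658} \approx -5.6632 \cdot 10^{-5}$)
$- (\left(22757 - 10634\right) + j) = - (\left(22757 - 10634\right) - \frac{1}{17658}) = - (12123 - \frac{1}{17658}) = \left(-1\right) \frac{214067933}{17658} = - \frac{214067933}{17658}$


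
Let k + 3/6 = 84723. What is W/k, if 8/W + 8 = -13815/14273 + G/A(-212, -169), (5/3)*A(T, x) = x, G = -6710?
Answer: 115782576/70144071860365 ≈ 1.6506e-6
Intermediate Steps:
k = 169445/2 (k = -½ + 84723 = 169445/2 ≈ 84723.)
A(T, x) = 3*x/5
W = 57891288/413963657 (W = 8/(-8 + (-13815/14273 - 6710/((⅗)*(-169)))) = 8/(-8 + (-13815*1/14273 - 6710/(-507/5))) = 8/(-8 + (-13815/14273 - 6710*(-5/507))) = 8/(-8 + (-13815/14273 + 33550/507)) = 8/(-8 + 471854945/7236411) = 8/(413963657/7236411) = 8*(7236411/413963657) = 57891288/413963657 ≈ 0.13985)
W/k = 57891288/(413963657*(169445/2)) = (57891288/413963657)*(2/169445) = 115782576/70144071860365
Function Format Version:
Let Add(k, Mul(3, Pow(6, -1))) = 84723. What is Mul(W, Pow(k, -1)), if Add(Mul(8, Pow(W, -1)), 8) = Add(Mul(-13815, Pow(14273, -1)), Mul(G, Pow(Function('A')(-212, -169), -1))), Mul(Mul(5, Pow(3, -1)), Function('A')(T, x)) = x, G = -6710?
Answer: Rational(115782576, 70144071860365) ≈ 1.6506e-6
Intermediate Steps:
k = Rational(169445, 2) (k = Add(Rational(-1, 2), 84723) = Rational(169445, 2) ≈ 84723.)
Function('A')(T, x) = Mul(Rational(3, 5), x)
W = Rational(57891288, 413963657) (W = Mul(8, Pow(Add(-8, Add(Mul(-13815, Pow(14273, -1)), Mul(-6710, Pow(Mul(Rational(3, 5), -169), -1)))), -1)) = Mul(8, Pow(Add(-8, Add(Mul(-13815, Rational(1, 14273)), Mul(-6710, Pow(Rational(-507, 5), -1)))), -1)) = Mul(8, Pow(Add(-8, Add(Rational(-13815, 14273), Mul(-6710, Rational(-5, 507)))), -1)) = Mul(8, Pow(Add(-8, Add(Rational(-13815, 14273), Rational(33550, 507))), -1)) = Mul(8, Pow(Add(-8, Rational(471854945, 7236411)), -1)) = Mul(8, Pow(Rational(413963657, 7236411), -1)) = Mul(8, Rational(7236411, 413963657)) = Rational(57891288, 413963657) ≈ 0.13985)
Mul(W, Pow(k, -1)) = Mul(Rational(57891288, 413963657), Pow(Rational(169445, 2), -1)) = Mul(Rational(57891288, 413963657), Rational(2, 169445)) = Rational(115782576, 70144071860365)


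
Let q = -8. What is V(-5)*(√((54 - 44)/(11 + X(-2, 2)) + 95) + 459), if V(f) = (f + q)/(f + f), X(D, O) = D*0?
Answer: 5967/10 + 13*√11605/110 ≈ 609.43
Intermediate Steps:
X(D, O) = 0
V(f) = (-8 + f)/(2*f) (V(f) = (f - 8)/(f + f) = (-8 + f)/((2*f)) = (-8 + f)*(1/(2*f)) = (-8 + f)/(2*f))
V(-5)*(√((54 - 44)/(11 + X(-2, 2)) + 95) + 459) = ((½)*(-8 - 5)/(-5))*(√((54 - 44)/(11 + 0) + 95) + 459) = ((½)*(-⅕)*(-13))*(√(10/11 + 95) + 459) = 13*(√(10*(1/11) + 95) + 459)/10 = 13*(√(10/11 + 95) + 459)/10 = 13*(√(1055/11) + 459)/10 = 13*(√11605/11 + 459)/10 = 13*(459 + √11605/11)/10 = 5967/10 + 13*√11605/110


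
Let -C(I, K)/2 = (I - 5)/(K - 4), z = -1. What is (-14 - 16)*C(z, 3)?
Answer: 360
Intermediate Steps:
C(I, K) = -2*(-5 + I)/(-4 + K) (C(I, K) = -2*(I - 5)/(K - 4) = -2*(-5 + I)/(-4 + K))
(-14 - 16)*C(z, 3) = (-14 - 16)*(2*(5 - 1*(-1))/(-4 + 3)) = -60*(5 + 1)/(-1) = -60*(-1)*6 = -30*(-12) = 360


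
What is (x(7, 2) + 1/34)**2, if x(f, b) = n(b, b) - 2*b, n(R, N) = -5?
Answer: 93025/1156 ≈ 80.471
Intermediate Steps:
x(f, b) = -5 - 2*b
(x(7, 2) + 1/34)**2 = ((-5 - 2*2) + 1/34)**2 = ((-5 - 4) + 1/34)**2 = (-9 + 1/34)**2 = (-305/34)**2 = 93025/1156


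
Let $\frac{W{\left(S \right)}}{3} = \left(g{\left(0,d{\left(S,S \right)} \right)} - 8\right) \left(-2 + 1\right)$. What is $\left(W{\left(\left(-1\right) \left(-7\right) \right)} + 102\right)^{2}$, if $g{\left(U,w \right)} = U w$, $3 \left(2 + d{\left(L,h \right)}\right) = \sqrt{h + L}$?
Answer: $15876$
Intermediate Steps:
$d{\left(L,h \right)} = -2 + \frac{\sqrt{L + h}}{3}$ ($d{\left(L,h \right)} = -2 + \frac{\sqrt{h + L}}{3} = -2 + \frac{\sqrt{L + h}}{3}$)
$W{\left(S \right)} = 24$ ($W{\left(S \right)} = 3 \left(0 \left(-2 + \frac{\sqrt{S + S}}{3}\right) - 8\right) \left(-2 + 1\right) = 3 \left(0 \left(-2 + \frac{\sqrt{2 S}}{3}\right) - 8\right) \left(-1\right) = 3 \left(0 \left(-2 + \frac{\sqrt{2} \sqrt{S}}{3}\right) - 8\right) \left(-1\right) = 3 \left(0 - 8\right) \left(-1\right) = 3 \left(\left(-8\right) \left(-1\right)\right) = 3 \cdot 8 = 24$)
$\left(W{\left(\left(-1\right) \left(-7\right) \right)} + 102\right)^{2} = \left(24 + 102\right)^{2} = 126^{2} = 15876$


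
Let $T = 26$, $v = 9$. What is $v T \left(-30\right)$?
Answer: $-7020$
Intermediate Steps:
$v T \left(-30\right) = 9 \cdot 26 \left(-30\right) = 234 \left(-30\right) = -7020$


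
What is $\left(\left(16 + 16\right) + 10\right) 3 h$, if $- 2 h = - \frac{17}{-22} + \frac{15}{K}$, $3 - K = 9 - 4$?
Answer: $\frac{4662}{11} \approx 423.82$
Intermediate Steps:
$K = -2$ ($K = 3 - \left(9 - 4\right) = 3 - 5 = -2$)
$h = \frac{37}{11}$ ($h = - \frac{- \frac{17}{-22} + \frac{15}{-2}}{2} = - \frac{\left(-17\right) \left(- \frac{1}{22}\right) + 15 \left(- \frac{1}{2}\right)}{2} = - \frac{\frac{17}{22} - \frac{15}{2}}{2} = \left(- \frac{1}{2}\right) \left(- \frac{74}{11}\right) = \frac{37}{11} \approx 3.3636$)
$\left(\left(16 + 16\right) + 10\right) 3 h = \left(\left(16 + 16\right) + 10\right) 3 \cdot \frac{37}{11} = \left(32 + 10\right) 3 \cdot \frac{37}{11} = 42 \cdot 3 \cdot \frac{37}{11} = 126 \cdot \frac{37}{11} = \frac{4662}{11}$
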